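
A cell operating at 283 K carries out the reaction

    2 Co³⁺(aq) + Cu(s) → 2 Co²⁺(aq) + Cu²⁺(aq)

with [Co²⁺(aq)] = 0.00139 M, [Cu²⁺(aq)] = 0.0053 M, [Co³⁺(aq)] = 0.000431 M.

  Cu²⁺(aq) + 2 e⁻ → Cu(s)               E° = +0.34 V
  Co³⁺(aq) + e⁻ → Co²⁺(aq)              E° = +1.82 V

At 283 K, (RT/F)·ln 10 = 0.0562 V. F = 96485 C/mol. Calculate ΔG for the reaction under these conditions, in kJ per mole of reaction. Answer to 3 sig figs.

−292 kJ/mol

The standard cell potential is +1.82 − (+0.34) = +1.48 V, with n = 2 electrons in the balanced equation.
The reaction quotient is ([Co²⁺(aq)]^2·[Cu²⁺(aq)]) / [Co³⁺(aq)]^2 = 0.0551; by Nernst, E = +1.48 − (0.0562/2)(−1.259) = +1.5154 V.
ΔG = −nFE = −(2)(96485)(+1.5154) J/mol = −292 kJ/mol.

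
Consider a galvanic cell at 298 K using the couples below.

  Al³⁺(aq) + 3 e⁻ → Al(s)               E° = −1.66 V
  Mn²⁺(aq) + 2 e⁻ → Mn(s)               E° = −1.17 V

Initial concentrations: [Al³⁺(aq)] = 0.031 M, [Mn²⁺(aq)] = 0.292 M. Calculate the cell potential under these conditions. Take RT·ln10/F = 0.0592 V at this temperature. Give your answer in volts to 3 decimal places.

Mn²⁺/Mn is reduced (cathode, E° = −1.17 V) and Al³⁺/Al is oxidized (anode).
E°cell = E°cat − E°an = −1.17 − (−1.66) = +0.49 V; n = 6.
Balancing gives 3 Mn²⁺(aq) + 2 Al(s) → 3 Mn(s) + 2 Al³⁺(aq); hence Q = [Al³⁺(aq)]^2 / [Mn²⁺(aq)]^3 = 0.0386 (log Q = −1.413).
Applying E = E° − (RT ln10/nF)·log Q gives +0.49 − (0.0592/6)(−1.413) = +0.504 V.

+0.504 V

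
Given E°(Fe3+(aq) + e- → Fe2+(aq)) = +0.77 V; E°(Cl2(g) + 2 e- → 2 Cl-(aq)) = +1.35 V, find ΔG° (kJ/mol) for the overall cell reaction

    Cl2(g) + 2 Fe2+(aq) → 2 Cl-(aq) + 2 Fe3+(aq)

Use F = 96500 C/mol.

−112 kJ/mol

In the reaction as written Cl2(g) is reduced, so the Cl₂/Cl⁻ couple is the cathode and Fe³⁺/Fe²⁺ is the anode.
E°cell = +1.35 − (+0.77) = +0.58 V; balancing electrons gives n = 2.
ΔG° = −nFE°cell = −(2)(96500)(+0.58) J/mol = −112 kJ/mol.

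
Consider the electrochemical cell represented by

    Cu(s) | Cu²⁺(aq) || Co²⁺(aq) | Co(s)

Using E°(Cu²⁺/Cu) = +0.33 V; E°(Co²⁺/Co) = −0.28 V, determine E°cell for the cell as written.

−0.61 V

By convention the left-hand electrode in cell notation is the anode (oxidation) and the right-hand electrode is the cathode (reduction).
E°cell = E°(right) − E°(left) = −0.28 − (+0.33) = −0.61 V.
The negative sign shows that, as written, the cell would require an external voltage to drive the reaction.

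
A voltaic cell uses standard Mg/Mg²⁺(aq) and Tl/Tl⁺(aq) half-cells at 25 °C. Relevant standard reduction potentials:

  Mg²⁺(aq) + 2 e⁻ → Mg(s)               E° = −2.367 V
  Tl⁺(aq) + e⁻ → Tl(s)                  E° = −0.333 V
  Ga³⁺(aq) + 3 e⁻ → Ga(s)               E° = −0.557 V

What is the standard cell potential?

The Tl⁺/Tl couple has the higher E°, so Tl ion is reduced (cathode) and Mg is oxidized (anode).
E°cell = E°(cathode) − E°(anode) = −0.333 − (−2.367) = +2.034 V.

+2.034 V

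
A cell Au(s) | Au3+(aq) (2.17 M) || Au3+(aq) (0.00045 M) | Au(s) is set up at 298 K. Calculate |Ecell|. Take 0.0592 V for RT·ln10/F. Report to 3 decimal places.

0.073 V

For a concentration cell E°cell = 0, since both electrodes use the same couple.
The compartment with the higher Au3+(aq) concentration (2.17 M) acts as the cathode; ions are reduced there and produced at the dilute (0.00045 M) anode.
With n = 3, Ecell = −(0.0592/3)·log([dilute]/[conc]) = −(0.0592/3)·log(0.00045/2.17) = +0.073 V.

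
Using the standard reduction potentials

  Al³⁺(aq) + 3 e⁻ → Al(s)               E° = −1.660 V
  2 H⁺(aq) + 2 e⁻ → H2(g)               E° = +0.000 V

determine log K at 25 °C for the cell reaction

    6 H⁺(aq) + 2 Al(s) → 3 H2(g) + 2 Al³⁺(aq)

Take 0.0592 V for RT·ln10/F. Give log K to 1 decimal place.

The 2H⁺/H₂ couple is reduced (cathode); E°cell = +0.000 − (−1.660) = +1.660 V with n = 6.
At equilibrium E = 0, so log K = nE°cell / 0.0592 = (6)(+1.660) / 0.0592 = 168.2.

log K = 168.2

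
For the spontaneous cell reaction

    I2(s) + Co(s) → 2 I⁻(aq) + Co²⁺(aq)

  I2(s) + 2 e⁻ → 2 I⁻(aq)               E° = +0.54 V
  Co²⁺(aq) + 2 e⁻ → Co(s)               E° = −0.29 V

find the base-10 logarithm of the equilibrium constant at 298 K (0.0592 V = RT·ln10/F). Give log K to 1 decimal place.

The I₂/I⁻ couple is reduced (cathode); E°cell = +0.54 − (−0.29) = +0.83 V with n = 2.
At equilibrium E = 0, so log K = nE°cell / 0.0592 = (2)(+0.83) / 0.0592 = 28.0.

log K = 28.0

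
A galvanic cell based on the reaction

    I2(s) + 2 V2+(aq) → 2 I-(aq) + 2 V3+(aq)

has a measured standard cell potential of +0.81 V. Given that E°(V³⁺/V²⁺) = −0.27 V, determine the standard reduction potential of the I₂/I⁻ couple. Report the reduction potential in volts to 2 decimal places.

In the reaction as written the I₂/I⁻ couple is reduced (cathode) and V³⁺/V²⁺ is oxidized (anode), so E°cell = E°(I₂/I⁻) − E°(V³⁺/V²⁺).
E°(I₂/I⁻) = E°cell + E°(anode) = +0.81 + (−0.27) = +0.54 V.

+0.54 V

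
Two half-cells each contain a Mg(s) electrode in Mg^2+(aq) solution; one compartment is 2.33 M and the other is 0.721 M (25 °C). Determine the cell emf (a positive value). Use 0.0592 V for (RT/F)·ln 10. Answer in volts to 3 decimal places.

0.015 V

For a concentration cell E°cell = 0, since both electrodes use the same couple.
The compartment with the higher Mg^2+(aq) concentration (2.33 M) acts as the cathode; ions are reduced there and produced at the dilute (0.721 M) anode.
With n = 2, Ecell = −(0.0592/2)·log([dilute]/[conc]) = −(0.0592/2)·log(0.721/2.33) = +0.015 V.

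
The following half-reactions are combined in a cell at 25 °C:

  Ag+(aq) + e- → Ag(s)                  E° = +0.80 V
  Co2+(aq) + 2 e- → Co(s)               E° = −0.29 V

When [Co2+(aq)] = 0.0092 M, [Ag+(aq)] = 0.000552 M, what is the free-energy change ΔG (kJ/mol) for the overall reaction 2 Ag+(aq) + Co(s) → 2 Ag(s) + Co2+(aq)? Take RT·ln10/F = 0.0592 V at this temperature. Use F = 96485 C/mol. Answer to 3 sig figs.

The standard cell potential is +0.80 − (−0.29) = +1.09 V, with n = 2 electrons in the balanced equation.
The reaction quotient is [Co2+(aq)] / [Ag+(aq)]^2 = 3.02×10^4; by Nernst, E = +1.09 − (0.0592/2)(4.480) = +0.9574 V.
Finally ΔG = −nFE = −(2)(96485 C/mol)(+0.9574 V) = −185 kJ/mol.

−185 kJ/mol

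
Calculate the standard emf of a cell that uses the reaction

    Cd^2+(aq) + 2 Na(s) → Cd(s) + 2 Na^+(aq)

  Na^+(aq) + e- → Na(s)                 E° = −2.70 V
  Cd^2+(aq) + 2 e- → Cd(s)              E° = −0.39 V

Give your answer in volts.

Cd^2+(aq) gains electrons, so the Cd²⁺/Cd couple is the cathode; the Na⁺/Na couple is the anode.
E°cell = E°(cathode) − E°(anode) = −0.39 − (−2.70) = +2.31 V.
The positive value indicates the reaction is spontaneous as written.

+2.31 V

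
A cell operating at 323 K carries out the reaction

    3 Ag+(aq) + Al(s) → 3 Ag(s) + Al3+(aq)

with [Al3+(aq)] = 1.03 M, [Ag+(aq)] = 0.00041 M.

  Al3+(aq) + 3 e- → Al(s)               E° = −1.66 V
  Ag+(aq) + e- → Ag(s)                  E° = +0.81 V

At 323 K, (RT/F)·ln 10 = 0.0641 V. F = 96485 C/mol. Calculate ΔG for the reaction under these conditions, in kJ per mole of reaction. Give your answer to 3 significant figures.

−652 kJ/mol

With Ag⁺/Ag reduced at the cathode, E°cell = +0.81 − (−1.66) = +2.47 V and n = 3.
Q = [Al3+(aq)] / [Ag+(aq)]^3 = 1.49×10^10, so log Q = 10.174 and E = +2.47 − (0.0641/3)(10.174) = +2.2526 V.
ΔG = −nFE = −(3)(96485)(+2.2526) J/mol = −652 kJ/mol.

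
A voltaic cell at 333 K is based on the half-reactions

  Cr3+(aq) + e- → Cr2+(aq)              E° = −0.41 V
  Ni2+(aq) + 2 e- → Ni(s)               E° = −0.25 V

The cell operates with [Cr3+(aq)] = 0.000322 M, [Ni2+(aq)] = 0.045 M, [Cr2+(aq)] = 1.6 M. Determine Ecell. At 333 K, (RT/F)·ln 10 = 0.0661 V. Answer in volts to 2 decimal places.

Since E°(Ni²⁺/Ni) > E°(Cr³⁺/Cr²⁺), Ni²⁺/Ni serves as the cathode.
E°cell = E°cat − E°an = −0.25 − (−0.41) = +0.16 V; n = 2.
For the overall reaction Ni2+(aq) + 2 Cr2+(aq) → Ni(s) + 2 Cr3+(aq), Q = [Cr3+(aq)]^2 / ([Ni2+(aq)]·[Cr2+(aq)]^2) = 9×10^−7, giving log Q = −6.046.
E = E° − (0.0661/n)·log Q = +0.16 − (0.0661/2)(−6.046) = +0.36 V.

+0.36 V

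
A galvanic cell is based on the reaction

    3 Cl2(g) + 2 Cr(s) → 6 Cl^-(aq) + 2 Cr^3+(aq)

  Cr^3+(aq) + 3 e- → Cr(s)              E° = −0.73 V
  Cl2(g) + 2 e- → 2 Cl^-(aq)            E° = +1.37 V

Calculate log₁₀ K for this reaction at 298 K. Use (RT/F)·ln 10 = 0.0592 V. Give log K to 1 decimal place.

The Cl₂/Cl⁻ couple is reduced (cathode); E°cell = +1.37 − (−0.73) = +2.10 V with n = 6.
At equilibrium E = 0, so log K = nE°cell / 0.0592 = (6)(+2.10) / 0.0592 = 212.8.

log K = 212.8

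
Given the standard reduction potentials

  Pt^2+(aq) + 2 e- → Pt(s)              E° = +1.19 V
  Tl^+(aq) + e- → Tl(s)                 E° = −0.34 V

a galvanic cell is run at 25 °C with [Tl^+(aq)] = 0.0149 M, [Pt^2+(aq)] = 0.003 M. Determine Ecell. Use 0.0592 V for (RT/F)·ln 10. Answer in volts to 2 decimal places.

The Pt²⁺/Pt couple has the more positive E°, so it is the cathode; Tl⁺/Tl is the anode.
E°cell = E°cat − E°an = +1.19 − (−0.34) = +1.53 V; n = 2.
For the overall reaction Pt^2+(aq) + 2 Tl(s) → Pt(s) + 2 Tl^+(aq), Q = [Tl^+(aq)]^2 / [Pt^2+(aq)] = 0.074, giving log Q = −1.131.
Applying E = E° − (RT ln10/nF)·log Q gives +1.53 − (0.0592/2)(−1.131) = +1.56 V.

+1.56 V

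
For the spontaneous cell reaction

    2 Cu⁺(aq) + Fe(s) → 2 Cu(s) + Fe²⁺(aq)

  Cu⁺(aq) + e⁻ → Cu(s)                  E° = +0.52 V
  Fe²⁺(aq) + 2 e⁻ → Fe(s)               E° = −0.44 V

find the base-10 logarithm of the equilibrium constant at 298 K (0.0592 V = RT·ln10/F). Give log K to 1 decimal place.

The Cu⁺/Cu couple is reduced (cathode); E°cell = +0.52 − (−0.44) = +0.96 V with n = 2.
At equilibrium E = 0, so log K = nE°cell / 0.0592 = (2)(+0.96) / 0.0592 = 32.4.

log K = 32.4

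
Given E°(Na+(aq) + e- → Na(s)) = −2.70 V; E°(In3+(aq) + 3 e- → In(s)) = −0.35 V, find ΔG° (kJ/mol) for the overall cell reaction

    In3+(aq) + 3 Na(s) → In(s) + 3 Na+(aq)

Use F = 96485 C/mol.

−680 kJ/mol

In the reaction as written In3+(aq) is reduced, so the In³⁺/In couple is the cathode and Na⁺/Na is the anode.
E°cell = −0.35 − (−2.70) = +2.35 V; balancing electrons gives n = 3.
ΔG° = −nFE°cell = −(3)(96485)(+2.35) J/mol = −680 kJ/mol.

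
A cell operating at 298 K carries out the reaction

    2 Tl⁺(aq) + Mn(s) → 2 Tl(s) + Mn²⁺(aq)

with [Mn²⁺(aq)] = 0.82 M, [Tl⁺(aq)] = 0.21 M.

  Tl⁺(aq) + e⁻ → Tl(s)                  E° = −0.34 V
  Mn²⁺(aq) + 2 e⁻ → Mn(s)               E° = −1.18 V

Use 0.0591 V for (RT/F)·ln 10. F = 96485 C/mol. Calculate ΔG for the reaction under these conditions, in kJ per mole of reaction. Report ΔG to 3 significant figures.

−155 kJ/mol

E°cell = −0.34 − (−1.18) = +0.84 V; the balanced reaction transfers n = 2 electrons.
Here Q = [Mn²⁺(aq)] / [Tl⁺(aq)]^2 = 18.6 (log Q = 1.269), giving E = +0.84 − (0.0591/2)·(1.269) = +0.8025 V.
Finally ΔG = −nFE = −(2)(96485 C/mol)(+0.8025 V) = −155 kJ/mol.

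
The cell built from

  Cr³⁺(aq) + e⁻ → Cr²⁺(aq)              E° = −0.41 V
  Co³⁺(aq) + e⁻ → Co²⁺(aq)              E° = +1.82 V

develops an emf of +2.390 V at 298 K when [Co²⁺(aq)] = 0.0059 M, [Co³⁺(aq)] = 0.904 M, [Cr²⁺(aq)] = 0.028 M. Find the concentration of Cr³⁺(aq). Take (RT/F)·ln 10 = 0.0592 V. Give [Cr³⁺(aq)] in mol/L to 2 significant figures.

The Co³⁺/Co²⁺ couple has the larger reduction potential, so it is the cathode: E°cell = +1.82 − (−0.41) = +2.23 V and n = 1.
From the Nernst equation, log Q = n(E° − E)/0.0592 = 1·(+2.23 − (+2.390))/0.0592 = −2.703.
The balanced reaction is Co³⁺(aq) + Cr²⁺(aq) → Co²⁺(aq) + Cr³⁺(aq), so Q = ([Co²⁺(aq)]·[Cr³⁺(aq)]) / ([Co³⁺(aq)]·[Cr²⁺(aq)]).
Substituting the known concentrations and solving, log [Cr³⁺(aq)] = −2.071 and [Cr³⁺(aq)] = 0.0085 M.

0.0085 M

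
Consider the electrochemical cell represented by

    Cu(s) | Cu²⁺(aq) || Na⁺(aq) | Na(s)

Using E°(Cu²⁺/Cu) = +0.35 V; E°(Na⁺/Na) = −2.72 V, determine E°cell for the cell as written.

−3.07 V

By convention the left-hand electrode in cell notation is the anode (oxidation) and the right-hand electrode is the cathode (reduction).
E°cell = E°(right) − E°(left) = −2.72 − (+0.35) = −3.07 V.
The negative sign shows that, as written, the cell would require an external voltage to drive the reaction.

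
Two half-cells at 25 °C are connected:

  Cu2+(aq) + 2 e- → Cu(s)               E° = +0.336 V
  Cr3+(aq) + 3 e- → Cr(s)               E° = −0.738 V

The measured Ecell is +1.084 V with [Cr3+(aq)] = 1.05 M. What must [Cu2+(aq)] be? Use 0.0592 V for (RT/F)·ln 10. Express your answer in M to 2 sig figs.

The Cu²⁺/Cu couple has the larger reduction potential, so it is the cathode: E°cell = +0.336 − (−0.738) = +1.074 V and n = 6.
Rearranging E = E° − (0.0592/n)·log Q gives log Q = 6(+1.074 − (+1.084))/0.0592 = −1.014.
The balanced reaction is 3 Cu2+(aq) + 2 Cr(s) → 3 Cu(s) + 2 Cr3+(aq), so Q = [Cr3+(aq)]^2 / [Cu2+(aq)]^3.
Substituting the known concentrations and solving, log [Cu2+(aq)] = 0.352 and [Cu2+(aq)] = 2.2 M.

2.2 M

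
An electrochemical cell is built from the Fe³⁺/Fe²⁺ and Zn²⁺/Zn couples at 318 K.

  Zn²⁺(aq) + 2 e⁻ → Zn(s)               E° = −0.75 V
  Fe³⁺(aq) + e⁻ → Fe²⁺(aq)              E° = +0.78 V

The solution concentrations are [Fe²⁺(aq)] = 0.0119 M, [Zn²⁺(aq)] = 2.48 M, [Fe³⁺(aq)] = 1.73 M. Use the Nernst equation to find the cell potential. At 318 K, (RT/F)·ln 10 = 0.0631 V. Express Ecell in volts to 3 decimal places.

Since E°(Fe³⁺/Fe²⁺) > E°(Zn²⁺/Zn), Fe³⁺/Fe²⁺ serves as the cathode.
E°cell = +0.78 − (−0.75) = +1.53 V, with n = 2 electrons transferred.
The balanced reaction is 2 Fe³⁺(aq) + Zn(s) → 2 Fe²⁺(aq) + Zn²⁺(aq), so Q = ([Fe²⁺(aq)]^2·[Zn²⁺(aq)]) / [Fe³⁺(aq)]^2 = 0.000117 and log Q = −3.931.
Applying E = E° − (RT ln10/nF)·log Q gives +1.53 − (0.0631/2)(−3.931) = +1.654 V.

+1.654 V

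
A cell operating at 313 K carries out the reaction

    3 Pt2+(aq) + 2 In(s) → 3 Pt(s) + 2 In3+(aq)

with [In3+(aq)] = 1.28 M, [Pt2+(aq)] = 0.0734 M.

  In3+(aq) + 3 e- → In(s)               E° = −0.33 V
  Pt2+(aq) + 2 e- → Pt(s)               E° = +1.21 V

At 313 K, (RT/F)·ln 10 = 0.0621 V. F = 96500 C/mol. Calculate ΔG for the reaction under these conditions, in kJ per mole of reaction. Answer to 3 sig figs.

With Pt²⁺/Pt reduced at the cathode, E°cell = +1.21 − (−0.33) = +1.54 V and n = 6.
The reaction quotient is [In3+(aq)]^2 / [Pt2+(aq)]^3 = 4.14×10^3; by Nernst, E = +1.54 − (0.0621/6)(3.617) = +1.5026 V.
Finally ΔG = −nFE = −(6)(96500 C/mol)(+1.5026 V) = −870 kJ/mol.

−870 kJ/mol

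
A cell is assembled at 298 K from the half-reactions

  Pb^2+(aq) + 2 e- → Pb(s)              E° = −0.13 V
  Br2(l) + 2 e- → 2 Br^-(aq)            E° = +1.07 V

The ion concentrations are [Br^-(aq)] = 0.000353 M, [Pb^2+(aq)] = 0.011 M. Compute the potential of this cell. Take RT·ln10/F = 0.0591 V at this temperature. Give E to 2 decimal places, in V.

+1.46 V

The Br₂/Br⁻ couple has the more positive E°, so it is the cathode; Pb²⁺/Pb is the anode.
The standard potential is +1.07 − (−0.13) = +1.20 V and the balanced reaction transfers n = 2 electrons.
Balancing gives Br2(l) + Pb(s) → 2 Br^-(aq) + Pb^2+(aq); hence Q = [Br^-(aq)]^2·[Pb^2+(aq)] = 1.37×10^−9 (log Q = −8.863).
By the Nernst equation, E = +1.20 − (0.0591/2)·(−8.863) = +1.46 V.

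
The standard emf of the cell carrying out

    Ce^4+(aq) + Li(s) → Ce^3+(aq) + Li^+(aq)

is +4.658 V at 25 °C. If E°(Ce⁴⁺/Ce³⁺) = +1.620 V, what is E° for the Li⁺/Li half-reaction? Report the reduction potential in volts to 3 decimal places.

In the reaction as written the Ce⁴⁺/Ce³⁺ couple is reduced (cathode) and Li⁺/Li is oxidized (anode), so E°cell = E°(Ce⁴⁺/Ce³⁺) − E°(Li⁺/Li).
E°(Li⁺/Li) = E°(cathode) − E°cell = +1.620 − (+4.658) = −3.038 V.

−3.038 V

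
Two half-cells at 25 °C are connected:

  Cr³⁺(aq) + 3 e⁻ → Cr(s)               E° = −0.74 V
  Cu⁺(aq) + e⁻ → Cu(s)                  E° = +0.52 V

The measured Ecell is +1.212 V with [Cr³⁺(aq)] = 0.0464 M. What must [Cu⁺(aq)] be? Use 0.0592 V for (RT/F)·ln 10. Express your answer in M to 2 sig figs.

0.056 M

The Cu⁺/Cu couple has the larger reduction potential, so it is the cathode: E°cell = +0.52 − (−0.74) = +1.26 V and n = 3.
From the Nernst equation, log Q = n(E° − E)/0.0592 = 3·(+1.26 − (+1.212))/0.0592 = 2.432.
The balanced reaction is 3 Cu⁺(aq) + Cr(s) → 3 Cu(s) + Cr³⁺(aq), so Q = [Cr³⁺(aq)] / [Cu⁺(aq)]^3.
Isolating [Cu⁺(aq)] in Q = 10^{2.432} yields log [Cu⁺(aq)] = −1.255, i.e. 0.056 M.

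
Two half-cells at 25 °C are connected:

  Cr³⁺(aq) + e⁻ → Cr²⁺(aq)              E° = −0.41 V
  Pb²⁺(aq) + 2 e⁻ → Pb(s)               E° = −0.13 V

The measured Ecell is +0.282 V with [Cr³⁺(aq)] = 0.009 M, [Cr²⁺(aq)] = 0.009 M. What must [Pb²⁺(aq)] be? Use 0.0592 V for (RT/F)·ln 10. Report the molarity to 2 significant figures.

The Pb²⁺/Pb couple has the larger reduction potential, so it is the cathode: E°cell = −0.13 − (−0.41) = +0.28 V and n = 2.
Rearranging E = E° − (0.0592/n)·log Q gives log Q = 2(+0.28 − (+0.282))/0.0592 = −0.068.
For Pb²⁺(aq) + 2 Cr²⁺(aq) → Pb(s) + 2 Cr³⁺(aq), the reaction quotient is Q = [Cr³⁺(aq)]^2 / ([Pb²⁺(aq)]·[Cr²⁺(aq)]^2).
Isolating [Pb²⁺(aq)] in Q = 10^{−0.068} yields log [Pb²⁺(aq)] = 0.068, i.e. 1.2 M.

1.2 M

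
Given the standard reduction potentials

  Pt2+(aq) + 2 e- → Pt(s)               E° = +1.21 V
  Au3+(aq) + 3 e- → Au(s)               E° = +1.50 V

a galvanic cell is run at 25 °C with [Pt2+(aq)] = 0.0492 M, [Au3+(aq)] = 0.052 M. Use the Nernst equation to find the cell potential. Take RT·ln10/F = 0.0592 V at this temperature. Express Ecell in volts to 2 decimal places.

Since E°(Au³⁺/Au) > E°(Pt²⁺/Pt), Au³⁺/Au serves as the cathode.
E°cell = E°cat − E°an = +1.50 − (+1.21) = +0.29 V; n = 6.
The balanced reaction is 2 Au3+(aq) + 3 Pt(s) → 2 Au(s) + 3 Pt2+(aq), so Q = [Pt2+(aq)]^3 / [Au3+(aq)]^2 = 0.044 and log Q = −1.356.
By the Nernst equation, E = +0.29 − (0.0592/6)·(−1.356) = +0.30 V.

+0.30 V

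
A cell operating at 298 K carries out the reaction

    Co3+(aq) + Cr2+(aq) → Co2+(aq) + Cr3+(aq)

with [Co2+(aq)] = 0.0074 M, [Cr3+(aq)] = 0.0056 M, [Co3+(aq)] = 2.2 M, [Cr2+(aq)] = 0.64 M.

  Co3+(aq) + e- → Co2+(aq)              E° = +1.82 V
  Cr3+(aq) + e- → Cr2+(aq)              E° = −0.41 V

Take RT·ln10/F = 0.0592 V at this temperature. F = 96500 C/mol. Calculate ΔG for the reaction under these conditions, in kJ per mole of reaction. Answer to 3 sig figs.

−241 kJ/mol

The standard cell potential is +1.82 − (−0.41) = +2.23 V, with n = 1 electron in the balanced equation.
Q = ([Co2+(aq)]·[Cr3+(aq)]) / ([Co3+(aq)]·[Cr2+(aq)]) = 2.94×10^−5, so log Q = −4.531 and E = +2.23 − (0.0592/1)(−4.531) = +2.4982 V.
Then ΔG = −nFE = −1 × 96500 × +2.4982 J/mol = −241 kJ/mol.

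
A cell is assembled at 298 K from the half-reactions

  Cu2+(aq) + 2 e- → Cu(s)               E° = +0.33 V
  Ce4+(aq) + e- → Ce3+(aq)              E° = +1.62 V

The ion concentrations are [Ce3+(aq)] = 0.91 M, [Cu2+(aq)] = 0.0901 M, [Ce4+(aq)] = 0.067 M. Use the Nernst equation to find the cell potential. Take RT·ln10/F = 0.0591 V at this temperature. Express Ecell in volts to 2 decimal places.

+1.25 V

Since E°(Ce⁴⁺/Ce³⁺) > E°(Cu²⁺/Cu), Ce⁴⁺/Ce³⁺ serves as the cathode.
E°cell = E°cat − E°an = +1.62 − (+0.33) = +1.29 V; n = 2.
The balanced reaction is 2 Ce4+(aq) + Cu(s) → 2 Ce3+(aq) + Cu2+(aq), so Q = ([Ce3+(aq)]^2·[Cu2+(aq)]) / [Ce4+(aq)]^2 = 16.6 and log Q = 1.221.
Applying E = E° − (RT ln10/nF)·log Q gives +1.29 − (0.0591/2)(1.221) = +1.25 V.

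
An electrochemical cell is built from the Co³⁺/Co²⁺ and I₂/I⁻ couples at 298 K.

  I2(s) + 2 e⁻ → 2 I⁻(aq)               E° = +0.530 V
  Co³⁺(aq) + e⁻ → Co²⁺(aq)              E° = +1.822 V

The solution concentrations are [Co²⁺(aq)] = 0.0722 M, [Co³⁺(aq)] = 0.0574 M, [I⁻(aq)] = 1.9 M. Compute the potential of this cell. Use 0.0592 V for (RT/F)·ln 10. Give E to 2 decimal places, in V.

+1.30 V

Co³⁺/Co²⁺ is reduced (cathode, E° = +1.822 V) and I₂/I⁻ is oxidized (anode).
The standard potential is +1.822 − (+0.530) = +1.292 V and the balanced reaction transfers n = 2 electrons.
For the overall reaction 2 Co³⁺(aq) + 2 I⁻(aq) → 2 Co²⁺(aq) + I2(s), Q = [Co²⁺(aq)]^2 / ([Co³⁺(aq)]^2·[I⁻(aq)]^2) = 0.438, giving log Q = −0.358.
By the Nernst equation, E = +1.292 − (0.0592/2)·(−0.358) = +1.30 V.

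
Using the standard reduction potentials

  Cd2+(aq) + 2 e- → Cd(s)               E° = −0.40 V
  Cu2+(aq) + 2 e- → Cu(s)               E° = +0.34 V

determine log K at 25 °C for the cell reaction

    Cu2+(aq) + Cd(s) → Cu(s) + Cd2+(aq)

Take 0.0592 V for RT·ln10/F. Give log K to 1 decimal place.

log K = 25.0

The Cu²⁺/Cu couple is reduced (cathode); E°cell = +0.34 − (−0.40) = +0.74 V with n = 2.
At equilibrium E = 0, so log K = nE°cell / 0.0592 = (2)(+0.74) / 0.0592 = 25.0.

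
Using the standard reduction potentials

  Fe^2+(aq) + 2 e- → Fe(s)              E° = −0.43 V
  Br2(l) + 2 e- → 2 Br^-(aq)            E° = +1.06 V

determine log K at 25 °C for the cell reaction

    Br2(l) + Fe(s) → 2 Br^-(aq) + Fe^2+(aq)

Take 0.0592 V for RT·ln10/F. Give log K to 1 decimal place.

The Br₂/Br⁻ couple is reduced (cathode); E°cell = +1.06 − (−0.43) = +1.49 V with n = 2.
At equilibrium E = 0, so log K = nE°cell / 0.0592 = (2)(+1.49) / 0.0592 = 50.3.

log K = 50.3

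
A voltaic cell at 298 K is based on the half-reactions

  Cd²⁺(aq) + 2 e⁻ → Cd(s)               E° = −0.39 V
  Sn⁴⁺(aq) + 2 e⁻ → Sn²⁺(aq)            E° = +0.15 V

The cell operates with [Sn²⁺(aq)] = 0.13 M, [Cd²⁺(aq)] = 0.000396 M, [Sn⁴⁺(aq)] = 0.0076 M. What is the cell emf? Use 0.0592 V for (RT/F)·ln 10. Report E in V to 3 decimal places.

+0.604 V

Since E°(Sn⁴⁺/Sn²⁺) > E°(Cd²⁺/Cd), Sn⁴⁺/Sn²⁺ serves as the cathode.
The standard potential is +0.15 − (−0.39) = +0.54 V and the balanced reaction transfers n = 2 electrons.
For the overall reaction Sn⁴⁺(aq) + Cd(s) → Sn²⁺(aq) + Cd²⁺(aq), Q = ([Sn²⁺(aq)]·[Cd²⁺(aq)]) / [Sn⁴⁺(aq)] = 0.00677, giving log Q = −2.169.
E = E° − (0.0592/n)·log Q = +0.54 − (0.0592/2)(−2.169) = +0.604 V.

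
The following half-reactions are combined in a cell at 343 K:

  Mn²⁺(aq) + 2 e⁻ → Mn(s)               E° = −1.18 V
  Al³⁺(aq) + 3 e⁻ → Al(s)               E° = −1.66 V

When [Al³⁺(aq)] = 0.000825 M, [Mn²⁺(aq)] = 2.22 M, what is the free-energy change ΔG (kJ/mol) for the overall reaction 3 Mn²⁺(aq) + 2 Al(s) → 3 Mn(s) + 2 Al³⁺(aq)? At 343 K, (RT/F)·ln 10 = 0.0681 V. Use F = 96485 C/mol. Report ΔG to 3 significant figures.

−325 kJ/mol

The standard cell potential is −1.18 − (−1.66) = +0.48 V, with n = 6 electrons in the balanced equation.
Here Q = [Al³⁺(aq)]^2 / [Mn²⁺(aq)]^3 = 6.22×10^−8 (log Q = −7.206), giving E = +0.48 − (0.0681/6)·(−7.206) = +0.5618 V.
Then ΔG = −nFE = −6 × 96485 × +0.5618 J/mol = −325 kJ/mol.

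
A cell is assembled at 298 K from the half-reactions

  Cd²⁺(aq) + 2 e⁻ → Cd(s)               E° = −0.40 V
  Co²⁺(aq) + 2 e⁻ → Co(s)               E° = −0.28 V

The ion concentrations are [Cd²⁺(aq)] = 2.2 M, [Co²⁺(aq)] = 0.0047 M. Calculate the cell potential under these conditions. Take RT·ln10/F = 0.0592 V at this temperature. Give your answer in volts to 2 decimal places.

+0.04 V

Co²⁺/Co is reduced (cathode, E° = −0.28 V) and Cd²⁺/Cd is oxidized (anode).
The standard potential is −0.28 − (−0.40) = +0.12 V and the balanced reaction transfers n = 2 electrons.
Balancing gives Co²⁺(aq) + Cd(s) → Co(s) + Cd²⁺(aq); hence Q = [Cd²⁺(aq)] / [Co²⁺(aq)] = 468 (log Q = 2.670).
By the Nernst equation, E = +0.12 − (0.0592/2)·(2.670) = +0.04 V.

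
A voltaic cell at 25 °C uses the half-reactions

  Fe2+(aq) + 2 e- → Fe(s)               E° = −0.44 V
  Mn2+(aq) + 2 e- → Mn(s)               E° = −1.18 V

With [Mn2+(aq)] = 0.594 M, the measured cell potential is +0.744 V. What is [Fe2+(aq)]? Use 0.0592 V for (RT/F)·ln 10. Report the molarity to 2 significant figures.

With Fe²⁺/Fe at the cathode and Mn²⁺/Mn at the anode, E°cell = −0.44 − (−1.18) = +0.74 V (n = 2).
Since E = E° − (0.0592/n)·log Q, log Q = n(E° − E)/0.0592 = −0.135.
The balanced reaction is Fe2+(aq) + Mn(s) → Fe(s) + Mn2+(aq), so Q = [Mn2+(aq)] / [Fe2+(aq)].
Isolating [Fe2+(aq)] in Q = 10^{−0.135} yields log [Fe2+(aq)] = −0.091, i.e. 0.81 M.

0.81 M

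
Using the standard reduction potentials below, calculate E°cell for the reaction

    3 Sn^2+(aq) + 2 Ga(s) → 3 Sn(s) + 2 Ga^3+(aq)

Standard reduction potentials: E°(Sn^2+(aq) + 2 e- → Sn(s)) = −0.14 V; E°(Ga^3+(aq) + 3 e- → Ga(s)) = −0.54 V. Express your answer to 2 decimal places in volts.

Sn^2+(aq) gains electrons, so the Sn²⁺/Sn couple is the cathode; the Ga³⁺/Ga couple is the anode.
E°cell = E°(cathode) − E°(anode) = −0.14 − (−0.54) = +0.40 V.
The positive value indicates the reaction is spontaneous as written.

+0.40 V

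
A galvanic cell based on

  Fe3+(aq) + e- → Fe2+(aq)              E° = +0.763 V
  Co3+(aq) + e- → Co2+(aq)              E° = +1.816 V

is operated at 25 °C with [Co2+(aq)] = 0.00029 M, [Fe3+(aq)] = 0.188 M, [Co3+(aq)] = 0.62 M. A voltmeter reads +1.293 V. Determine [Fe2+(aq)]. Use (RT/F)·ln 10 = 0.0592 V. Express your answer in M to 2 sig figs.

1.0 M

With Co³⁺/Co²⁺ at the cathode and Fe³⁺/Fe²⁺ at the anode, E°cell = +1.816 − (+0.763) = +1.053 V (n = 1).
Since E = E° − (0.0592/n)·log Q, log Q = n(E° − E)/0.0592 = −4.054.
For Co3+(aq) + Fe2+(aq) → Co2+(aq) + Fe3+(aq), the reaction quotient is Q = ([Co2+(aq)]·[Fe3+(aq)]) / ([Co3+(aq)]·[Fe2+(aq)]).
Substituting the known concentrations and solving, log [Fe2+(aq)] = −0.002 and [Fe2+(aq)] = 1.0 M.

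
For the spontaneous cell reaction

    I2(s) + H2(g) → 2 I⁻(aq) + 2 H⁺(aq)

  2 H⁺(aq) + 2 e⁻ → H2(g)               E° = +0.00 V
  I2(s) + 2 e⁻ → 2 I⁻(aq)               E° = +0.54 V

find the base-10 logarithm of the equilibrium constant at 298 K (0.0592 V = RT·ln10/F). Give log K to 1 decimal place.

The I₂/I⁻ couple is reduced (cathode); E°cell = +0.54 − (+0.00) = +0.54 V with n = 2.
At equilibrium E = 0, so log K = nE°cell / 0.0592 = (2)(+0.54) / 0.0592 = 18.2.

log K = 18.2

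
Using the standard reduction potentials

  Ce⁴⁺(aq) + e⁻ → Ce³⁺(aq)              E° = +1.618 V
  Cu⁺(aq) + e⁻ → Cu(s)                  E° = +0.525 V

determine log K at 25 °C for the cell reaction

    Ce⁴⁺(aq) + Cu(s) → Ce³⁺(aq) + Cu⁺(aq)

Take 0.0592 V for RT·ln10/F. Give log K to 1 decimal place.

The Ce⁴⁺/Ce³⁺ couple is reduced (cathode); E°cell = +1.618 − (+0.525) = +1.093 V with n = 1.
At equilibrium E = 0, so log K = nE°cell / 0.0592 = (1)(+1.093) / 0.0592 = 18.5.

log K = 18.5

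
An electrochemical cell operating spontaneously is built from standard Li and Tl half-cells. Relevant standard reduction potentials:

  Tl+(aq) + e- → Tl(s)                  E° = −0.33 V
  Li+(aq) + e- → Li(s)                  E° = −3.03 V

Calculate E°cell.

The Tl⁺/Tl couple has the higher E°, so Tl ion is reduced (cathode) and Li is oxidized (anode).
E°cell = E°(cathode) − E°(anode) = −0.33 − (−3.03) = +2.70 V.

+2.70 V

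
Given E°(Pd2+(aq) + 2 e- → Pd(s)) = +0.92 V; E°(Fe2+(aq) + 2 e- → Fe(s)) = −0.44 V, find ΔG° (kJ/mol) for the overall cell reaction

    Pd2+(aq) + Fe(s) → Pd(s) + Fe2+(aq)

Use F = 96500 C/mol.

−262 kJ/mol

In the reaction as written Pd2+(aq) is reduced, so the Pd²⁺/Pd couple is the cathode and Fe²⁺/Fe is the anode.
E°cell = +0.92 − (−0.44) = +1.36 V; balancing electrons gives n = 2.
ΔG° = −nFE°cell = −(2)(96500)(+1.36) J/mol = −262 kJ/mol.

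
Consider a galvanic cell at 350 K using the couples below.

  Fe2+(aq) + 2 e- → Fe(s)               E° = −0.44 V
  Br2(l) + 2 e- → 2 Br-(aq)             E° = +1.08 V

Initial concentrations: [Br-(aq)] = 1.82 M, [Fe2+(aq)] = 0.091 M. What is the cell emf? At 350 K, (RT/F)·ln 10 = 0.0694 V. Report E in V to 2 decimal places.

Since E°(Br₂/Br⁻) > E°(Fe²⁺/Fe), Br₂/Br⁻ serves as the cathode.
The standard potential is +1.08 − (−0.44) = +1.52 V and the balanced reaction transfers n = 2 electrons.
Balancing gives Br2(l) + Fe(s) → 2 Br-(aq) + Fe2+(aq); hence Q = [Br-(aq)]^2·[Fe2+(aq)] = 0.301 (log Q = −0.521).
E = E° − (0.0694/n)·log Q = +1.52 − (0.0694/2)(−0.521) = +1.54 V.

+1.54 V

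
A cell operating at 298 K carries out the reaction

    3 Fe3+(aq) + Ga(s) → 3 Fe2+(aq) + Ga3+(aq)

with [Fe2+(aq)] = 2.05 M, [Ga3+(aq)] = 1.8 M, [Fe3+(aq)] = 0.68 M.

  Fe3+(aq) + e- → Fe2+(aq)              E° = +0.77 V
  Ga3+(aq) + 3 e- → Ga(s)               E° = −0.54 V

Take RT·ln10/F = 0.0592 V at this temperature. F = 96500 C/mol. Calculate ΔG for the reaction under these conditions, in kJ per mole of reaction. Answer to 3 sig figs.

−370 kJ/mol

E°cell = +0.77 − (−0.54) = +1.31 V; the balanced reaction transfers n = 3 electrons.
Q = ([Fe2+(aq)]^3·[Ga3+(aq)]) / [Fe3+(aq)]^3 = 49.3, so log Q = 1.693 and E = +1.31 − (0.0592/3)(1.693) = +1.2766 V.
Then ΔG = −nFE = −3 × 96500 × +1.2766 J/mol = −370 kJ/mol.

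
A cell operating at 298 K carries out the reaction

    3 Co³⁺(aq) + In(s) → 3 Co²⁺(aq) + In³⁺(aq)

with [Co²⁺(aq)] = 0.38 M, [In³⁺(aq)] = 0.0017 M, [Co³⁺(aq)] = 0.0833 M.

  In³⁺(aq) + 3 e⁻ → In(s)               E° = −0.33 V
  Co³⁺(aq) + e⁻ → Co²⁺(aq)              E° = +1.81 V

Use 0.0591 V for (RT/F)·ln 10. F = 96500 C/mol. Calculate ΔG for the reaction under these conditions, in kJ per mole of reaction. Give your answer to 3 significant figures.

−624 kJ/mol

With Co³⁺/Co²⁺ reduced at the cathode, E°cell = +1.81 − (−0.33) = +2.14 V and n = 3.
Here Q = ([Co²⁺(aq)]^3·[In³⁺(aq)]) / [Co³⁺(aq)]^3 = 0.161 (log Q = −0.792), giving E = +2.14 − (0.0591/3)·(−0.792) = +2.1556 V.
ΔG = −nFE = −(3)(96500)(+2.1556) J/mol = −624 kJ/mol.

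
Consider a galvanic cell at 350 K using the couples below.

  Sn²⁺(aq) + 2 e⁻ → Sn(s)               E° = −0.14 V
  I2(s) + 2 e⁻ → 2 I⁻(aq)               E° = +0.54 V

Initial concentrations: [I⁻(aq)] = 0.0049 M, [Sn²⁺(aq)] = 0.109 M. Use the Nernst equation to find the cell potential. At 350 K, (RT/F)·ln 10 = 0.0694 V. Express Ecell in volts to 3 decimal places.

The I₂/I⁻ couple has the more positive E°, so it is the cathode; Sn²⁺/Sn is the anode.
E°cell = +0.54 − (−0.14) = +0.68 V, with n = 2 electrons transferred.
Balancing gives I2(s) + Sn(s) → 2 I⁻(aq) + Sn²⁺(aq); hence Q = [I⁻(aq)]^2·[Sn²⁺(aq)] = 2.62×10^−6 (log Q = −5.582).
E = E° − (0.0694/n)·log Q = +0.68 − (0.0694/2)(−5.582) = +0.874 V.

+0.874 V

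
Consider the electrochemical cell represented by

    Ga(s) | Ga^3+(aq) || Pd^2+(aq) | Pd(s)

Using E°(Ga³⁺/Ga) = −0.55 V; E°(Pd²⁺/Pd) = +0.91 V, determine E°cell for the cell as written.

By convention the left-hand electrode in cell notation is the anode (oxidation) and the right-hand electrode is the cathode (reduction).
E°cell = E°(right) − E°(left) = +0.91 − (−0.55) = +1.46 V.

+1.46 V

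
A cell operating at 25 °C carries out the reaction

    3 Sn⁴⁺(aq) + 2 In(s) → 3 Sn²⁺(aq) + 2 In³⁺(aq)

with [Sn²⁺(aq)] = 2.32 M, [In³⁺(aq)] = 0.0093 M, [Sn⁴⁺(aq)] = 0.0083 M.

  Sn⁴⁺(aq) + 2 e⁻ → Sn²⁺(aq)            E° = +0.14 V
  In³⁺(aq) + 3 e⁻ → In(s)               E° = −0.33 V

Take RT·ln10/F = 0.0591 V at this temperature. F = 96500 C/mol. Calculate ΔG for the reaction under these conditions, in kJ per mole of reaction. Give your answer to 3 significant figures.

−253 kJ/mol

E°cell = +0.14 − (−0.33) = +0.47 V; the balanced reaction transfers n = 6 electrons.
The reaction quotient is ([Sn²⁺(aq)]^3·[In³⁺(aq)]^2) / [Sn⁴⁺(aq)]^3 = 1.89×10^3; by Nernst, E = +0.47 − (0.0591/6)(3.276) = +0.4377 V.
ΔG = −nFE = −(6)(96500)(+0.4377) J/mol = −253 kJ/mol.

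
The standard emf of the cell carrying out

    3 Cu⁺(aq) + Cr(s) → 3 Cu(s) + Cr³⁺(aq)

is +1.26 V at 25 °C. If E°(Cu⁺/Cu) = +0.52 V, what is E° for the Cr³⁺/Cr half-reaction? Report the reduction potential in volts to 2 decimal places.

−0.74 V

In the reaction as written the Cu⁺/Cu couple is reduced (cathode) and Cr³⁺/Cr is oxidized (anode), so E°cell = E°(Cu⁺/Cu) − E°(Cr³⁺/Cr).
E°(Cr³⁺/Cr) = E°(cathode) − E°cell = +0.52 − (+1.26) = −0.74 V.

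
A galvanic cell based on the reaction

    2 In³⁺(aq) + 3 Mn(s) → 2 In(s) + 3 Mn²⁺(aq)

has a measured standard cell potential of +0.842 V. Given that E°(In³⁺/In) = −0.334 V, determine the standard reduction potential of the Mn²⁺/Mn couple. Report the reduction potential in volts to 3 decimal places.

In the reaction as written the In³⁺/In couple is reduced (cathode) and Mn²⁺/Mn is oxidized (anode), so E°cell = E°(In³⁺/In) − E°(Mn²⁺/Mn).
E°(Mn²⁺/Mn) = E°(cathode) − E°cell = −0.334 − (+0.842) = −1.176 V.

−1.176 V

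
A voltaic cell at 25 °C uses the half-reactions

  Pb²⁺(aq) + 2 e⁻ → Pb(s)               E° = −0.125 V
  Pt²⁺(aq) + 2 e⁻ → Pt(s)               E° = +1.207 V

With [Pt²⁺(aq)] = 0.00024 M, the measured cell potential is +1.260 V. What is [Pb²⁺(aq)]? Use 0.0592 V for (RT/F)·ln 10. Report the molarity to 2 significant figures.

Pt²⁺/Pt is the cathode (higher E°); E°cell = +1.207 − (−0.125) = +1.332 V with n = 2.
From the Nernst equation, log Q = n(E° − E)/0.0592 = 2·(+1.332 − (+1.260))/0.0592 = 2.432.
For Pt²⁺(aq) + Pb(s) → Pt(s) + Pb²⁺(aq), the reaction quotient is Q = [Pb²⁺(aq)] / [Pt²⁺(aq)].
Substituting the known concentrations and solving, log [Pb²⁺(aq)] = −1.188 and [Pb²⁺(aq)] = 0.065 M.

0.065 M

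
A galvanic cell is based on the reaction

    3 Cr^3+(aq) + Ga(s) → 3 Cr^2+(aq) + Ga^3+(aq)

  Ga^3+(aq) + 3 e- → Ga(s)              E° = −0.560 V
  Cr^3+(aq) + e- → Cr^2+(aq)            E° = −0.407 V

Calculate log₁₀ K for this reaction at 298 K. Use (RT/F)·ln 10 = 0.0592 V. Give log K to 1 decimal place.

log K = 7.8

The Cr³⁺/Cr²⁺ couple is reduced (cathode); E°cell = −0.407 − (−0.560) = +0.153 V with n = 3.
At equilibrium E = 0, so log K = nE°cell / 0.0592 = (3)(+0.153) / 0.0592 = 7.8.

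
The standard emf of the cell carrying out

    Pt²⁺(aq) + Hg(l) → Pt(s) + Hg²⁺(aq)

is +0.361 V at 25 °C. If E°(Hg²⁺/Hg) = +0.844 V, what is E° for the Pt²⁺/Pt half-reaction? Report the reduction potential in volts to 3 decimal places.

In the reaction as written the Pt²⁺/Pt couple is reduced (cathode) and Hg²⁺/Hg is oxidized (anode), so E°cell = E°(Pt²⁺/Pt) − E°(Hg²⁺/Hg).
E°(Pt²⁺/Pt) = E°cell + E°(anode) = +0.361 + (+0.844) = +1.205 V.

+1.205 V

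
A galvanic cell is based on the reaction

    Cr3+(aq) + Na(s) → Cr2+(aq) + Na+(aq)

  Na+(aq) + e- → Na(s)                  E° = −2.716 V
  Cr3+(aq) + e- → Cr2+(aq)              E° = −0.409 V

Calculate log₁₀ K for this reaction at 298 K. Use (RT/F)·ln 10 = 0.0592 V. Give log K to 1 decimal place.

The Cr³⁺/Cr²⁺ couple is reduced (cathode); E°cell = −0.409 − (−2.716) = +2.307 V with n = 1.
At equilibrium E = 0, so log K = nE°cell / 0.0592 = (1)(+2.307) / 0.0592 = 39.0.

log K = 39.0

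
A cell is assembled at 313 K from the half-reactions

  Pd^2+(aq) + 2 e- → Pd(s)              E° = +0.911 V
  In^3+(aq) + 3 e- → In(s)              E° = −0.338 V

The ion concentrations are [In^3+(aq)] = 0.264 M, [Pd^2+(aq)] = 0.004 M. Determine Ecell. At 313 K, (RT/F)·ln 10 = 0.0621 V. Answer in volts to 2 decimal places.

+1.19 V

Pd²⁺/Pd is reduced (cathode, E° = +0.911 V) and In³⁺/In is oxidized (anode).
E°cell = E°cat − E°an = +0.911 − (−0.338) = +1.249 V; n = 6.
The balanced reaction is 3 Pd^2+(aq) + 2 In(s) → 3 Pd(s) + 2 In^3+(aq), so Q = [In^3+(aq)]^2 / [Pd^2+(aq)]^3 = 1.09×10^6 and log Q = 6.037.
By the Nernst equation, E = +1.249 − (0.0621/6)·(6.037) = +1.19 V.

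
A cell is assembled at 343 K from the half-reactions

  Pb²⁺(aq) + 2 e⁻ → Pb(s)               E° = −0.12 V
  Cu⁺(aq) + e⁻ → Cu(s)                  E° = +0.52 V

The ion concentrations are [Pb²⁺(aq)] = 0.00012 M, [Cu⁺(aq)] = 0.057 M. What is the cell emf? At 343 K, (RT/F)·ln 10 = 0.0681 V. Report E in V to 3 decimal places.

+0.689 V

Cu⁺/Cu is reduced (cathode, E° = +0.52 V) and Pb²⁺/Pb is oxidized (anode).
E°cell = +0.52 − (−0.12) = +0.64 V, with n = 2 electrons transferred.
Balancing gives 2 Cu⁺(aq) + Pb(s) → 2 Cu(s) + Pb²⁺(aq); hence Q = [Pb²⁺(aq)] / [Cu⁺(aq)]^2 = 0.0369 (log Q = −1.433).
Applying E = E° − (RT ln10/nF)·log Q gives +0.64 − (0.0681/2)(−1.433) = +0.689 V.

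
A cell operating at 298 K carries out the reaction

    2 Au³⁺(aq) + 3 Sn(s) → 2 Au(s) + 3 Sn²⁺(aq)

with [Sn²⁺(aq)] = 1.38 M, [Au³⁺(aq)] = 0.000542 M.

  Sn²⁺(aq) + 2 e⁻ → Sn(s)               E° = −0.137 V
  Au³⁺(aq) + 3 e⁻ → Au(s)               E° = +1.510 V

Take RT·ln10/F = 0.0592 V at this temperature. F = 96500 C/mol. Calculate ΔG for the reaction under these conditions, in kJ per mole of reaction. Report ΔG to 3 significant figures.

With Au³⁺/Au reduced at the cathode, E°cell = +1.510 − (−0.137) = +1.647 V and n = 6.
Here Q = [Sn²⁺(aq)]^3 / [Au³⁺(aq)]^2 = 8.95×10^6 (log Q = 6.952), giving E = +1.647 − (0.0592/6)·(6.952) = +1.5784 V.
Then ΔG = −nFE = −6 × 96500 × +1.5784 J/mol = −914 kJ/mol.

−914 kJ/mol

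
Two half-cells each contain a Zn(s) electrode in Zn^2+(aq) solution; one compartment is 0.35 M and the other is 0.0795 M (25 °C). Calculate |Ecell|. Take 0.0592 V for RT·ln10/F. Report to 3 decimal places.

0.019 V

For a concentration cell E°cell = 0, since both electrodes use the same couple.
The compartment with the higher Zn^2+(aq) concentration (0.35 M) acts as the cathode; ions are reduced there and produced at the dilute (0.0795 M) anode.
With n = 2, Ecell = −(0.0592/2)·log([dilute]/[conc]) = −(0.0592/2)·log(0.0795/0.35) = +0.019 V.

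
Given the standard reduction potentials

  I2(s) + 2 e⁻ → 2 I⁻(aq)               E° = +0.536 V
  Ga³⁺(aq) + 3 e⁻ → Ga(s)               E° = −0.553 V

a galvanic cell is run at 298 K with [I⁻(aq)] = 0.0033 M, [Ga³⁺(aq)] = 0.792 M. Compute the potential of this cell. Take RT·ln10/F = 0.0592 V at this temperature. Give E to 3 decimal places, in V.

I₂/I⁻ is reduced (cathode, E° = +0.536 V) and Ga³⁺/Ga is oxidized (anode).
The standard potential is +0.536 − (−0.553) = +1.089 V and the balanced reaction transfers n = 6 electrons.
The balanced reaction is 3 I2(s) + 2 Ga(s) → 6 I⁻(aq) + 2 Ga³⁺(aq), so Q = [I⁻(aq)]^6·[Ga³⁺(aq)]^2 = 8.1×10^−16 and log Q = −15.091.
By the Nernst equation, E = +1.089 − (0.0592/6)·(−15.091) = +1.238 V.

+1.238 V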